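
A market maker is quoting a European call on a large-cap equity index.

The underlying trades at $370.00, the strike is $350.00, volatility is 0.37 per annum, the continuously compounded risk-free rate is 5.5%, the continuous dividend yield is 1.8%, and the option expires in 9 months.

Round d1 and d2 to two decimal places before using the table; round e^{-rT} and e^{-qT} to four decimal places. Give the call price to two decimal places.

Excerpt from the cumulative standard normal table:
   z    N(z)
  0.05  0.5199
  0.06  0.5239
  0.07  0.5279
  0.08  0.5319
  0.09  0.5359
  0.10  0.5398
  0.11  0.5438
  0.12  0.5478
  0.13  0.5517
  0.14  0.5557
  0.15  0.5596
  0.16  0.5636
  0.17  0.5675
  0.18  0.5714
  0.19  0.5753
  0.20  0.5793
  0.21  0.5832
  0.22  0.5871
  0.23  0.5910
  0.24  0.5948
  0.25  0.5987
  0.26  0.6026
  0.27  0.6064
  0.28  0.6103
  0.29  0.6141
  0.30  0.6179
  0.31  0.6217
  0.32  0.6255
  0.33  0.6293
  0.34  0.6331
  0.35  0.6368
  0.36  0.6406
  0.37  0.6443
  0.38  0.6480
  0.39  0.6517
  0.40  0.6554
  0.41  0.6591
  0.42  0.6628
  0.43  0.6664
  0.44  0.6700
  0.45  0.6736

$60.65

σ√T = 0.37 × 0.8660 = 0.3204
d₁ = [ln(370/350) + (0.055 − 0.018 + ½·0.37²)·0.75] / (σ√T) = (0.0556 + 0.0791) / 0.3204 = 0.4202 → 0.42
d₂ = 0.4202 − 0.3204 = 0.0998 → 0.10
exp(−qT) = exp(−0.018·0.75) = 0.9866;  exp(−rT) = exp(−0.055·0.75) = 0.9596
N(d₁) = N(0.42) = 0.6628;  N(d₂) = N(0.10) = 0.5398
C = 370·0.9866·0.6628 − 350·0.9596·0.5398 = 241.9498 − 181.2972 = 60.6526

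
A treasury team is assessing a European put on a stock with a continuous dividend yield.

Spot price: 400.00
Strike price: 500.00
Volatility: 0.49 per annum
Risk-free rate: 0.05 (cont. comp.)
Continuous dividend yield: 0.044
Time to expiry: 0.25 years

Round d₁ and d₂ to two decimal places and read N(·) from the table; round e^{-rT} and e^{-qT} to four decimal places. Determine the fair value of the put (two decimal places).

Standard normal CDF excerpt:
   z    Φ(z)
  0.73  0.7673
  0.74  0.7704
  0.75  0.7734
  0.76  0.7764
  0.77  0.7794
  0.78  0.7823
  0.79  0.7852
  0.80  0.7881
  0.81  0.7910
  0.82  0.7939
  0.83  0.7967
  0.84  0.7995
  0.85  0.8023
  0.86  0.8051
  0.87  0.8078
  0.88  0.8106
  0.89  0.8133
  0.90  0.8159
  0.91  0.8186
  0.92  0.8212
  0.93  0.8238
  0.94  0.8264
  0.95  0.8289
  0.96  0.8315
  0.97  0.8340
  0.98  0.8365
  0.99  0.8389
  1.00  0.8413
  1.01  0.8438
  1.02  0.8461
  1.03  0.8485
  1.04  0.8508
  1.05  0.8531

σ√T = 0.49·√0.25 = 0.2450
d₁ = [ln(400/500) + (0.05 − 0.044 + 0.49²/2)·0.25] / 0.2450 = [-0.2231 + 0.0315] / 0.2450 = -0.7822 which rounds to -0.78
d₂ = d₁ − σ√T = -0.7822 − 0.2450 = -1.0272 which rounds to -1.03
e^(−qT) = e^(−0.044·0.25) = 0.9891;  e^(−rT) = e^(−0.05·0.25) = 0.9876
N(−d₂) = N(1.03) = 0.8485;  N(−d₁) = N(0.78) = 0.7823
P = 500·0.9876·0.8485 − 400·0.9891·0.7823 = 418.9893 − 309.5092 = 109.4801

109.48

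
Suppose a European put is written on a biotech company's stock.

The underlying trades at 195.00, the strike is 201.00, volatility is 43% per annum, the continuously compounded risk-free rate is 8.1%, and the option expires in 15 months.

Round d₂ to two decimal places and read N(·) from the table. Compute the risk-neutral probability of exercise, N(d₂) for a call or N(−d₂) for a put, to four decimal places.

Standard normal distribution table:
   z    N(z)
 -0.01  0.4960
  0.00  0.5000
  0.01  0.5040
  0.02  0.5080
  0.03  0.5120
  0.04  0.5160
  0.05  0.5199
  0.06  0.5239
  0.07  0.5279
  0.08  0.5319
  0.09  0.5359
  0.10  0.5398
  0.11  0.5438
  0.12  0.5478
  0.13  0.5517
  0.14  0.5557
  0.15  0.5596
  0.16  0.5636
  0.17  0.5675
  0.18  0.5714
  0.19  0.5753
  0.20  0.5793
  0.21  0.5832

T = 1.25;  σ√T = 0.4808
ln(S/K) + (r + σ²/2)T = ln(195/201) + (0.081 + 0.43²/2)·1.25 = -0.0303 + 0.2168 = 0.1865
d₁ = 0.1865 / 0.4808 = 0.3879 ≈ 0.39
d₂ = d₁ − σ√T = 0.3879 − 0.4808 = -0.0928 ≈ -0.09
Risk-neutral Pr[S_T < K] = N(−d₂) = N(0.09) = 0.5359

0.5359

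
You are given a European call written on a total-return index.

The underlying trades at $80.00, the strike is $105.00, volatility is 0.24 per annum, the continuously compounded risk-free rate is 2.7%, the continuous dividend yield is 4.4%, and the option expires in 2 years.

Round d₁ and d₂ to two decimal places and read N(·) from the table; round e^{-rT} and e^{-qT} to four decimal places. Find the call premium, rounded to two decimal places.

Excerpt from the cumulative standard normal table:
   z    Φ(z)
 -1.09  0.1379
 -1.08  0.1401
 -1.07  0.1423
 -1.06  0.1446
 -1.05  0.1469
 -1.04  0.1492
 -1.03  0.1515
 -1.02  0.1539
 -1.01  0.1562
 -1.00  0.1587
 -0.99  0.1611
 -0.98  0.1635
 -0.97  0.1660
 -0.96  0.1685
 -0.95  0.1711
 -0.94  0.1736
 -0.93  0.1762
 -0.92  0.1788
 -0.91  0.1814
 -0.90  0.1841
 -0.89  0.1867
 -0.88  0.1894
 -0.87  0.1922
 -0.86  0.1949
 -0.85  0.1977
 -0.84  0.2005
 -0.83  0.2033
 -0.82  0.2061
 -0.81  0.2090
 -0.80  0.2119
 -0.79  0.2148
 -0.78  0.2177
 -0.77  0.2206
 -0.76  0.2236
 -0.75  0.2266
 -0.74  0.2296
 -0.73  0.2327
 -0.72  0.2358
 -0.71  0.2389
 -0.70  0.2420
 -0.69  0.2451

σ√T = 0.24·√2 = 0.3394
d₁ = [ln(80/105) + (0.027 − 0.044 + ½·0.24²)·2] / (σ√T) = (-0.2719 + 0.0236) / 0.3394 = -0.7317 → -0.73
d₂ = -0.7317 − 0.3394 = -1.0711 → -1.07
e^(−qT) = e^(−0.044·2) = 0.9158;  e^(−rT) = e^(−0.027·2) = 0.9474
N(d₁) = N(-0.73) = 0.2327;  N(d₂) = N(-1.07) = 0.1423
C = 80·0.9158·0.2327 − 105·0.9474·0.1423 = 17.0485 − 14.1556 = 2.8930

$2.89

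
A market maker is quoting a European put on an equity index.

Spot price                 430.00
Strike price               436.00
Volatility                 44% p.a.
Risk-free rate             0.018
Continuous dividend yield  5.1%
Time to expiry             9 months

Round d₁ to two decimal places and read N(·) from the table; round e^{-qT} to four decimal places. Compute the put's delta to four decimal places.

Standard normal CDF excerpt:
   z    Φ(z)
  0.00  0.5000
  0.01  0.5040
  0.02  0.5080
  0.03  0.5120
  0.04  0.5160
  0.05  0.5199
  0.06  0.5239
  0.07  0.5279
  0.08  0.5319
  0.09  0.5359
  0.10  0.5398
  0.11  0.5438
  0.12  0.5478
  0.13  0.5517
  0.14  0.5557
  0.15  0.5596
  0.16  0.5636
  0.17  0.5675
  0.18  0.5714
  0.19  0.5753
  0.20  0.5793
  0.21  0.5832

-0.4467

σ√T = 0.44·√0.75 = 0.3811
d₁ = [ln(430/436) + (0.018 − 0.051 + 0.44²/2)·0.75] / 0.3811 = [-0.0139 + 0.0478] / 0.3811 = 0.0892 → 0.09
N(d₁) = N(0.09) = 0.5359
Δ_put = exp(−qT)·(N(d₁) − 1) = 0.9625·(0.5359 − 1) = -0.4467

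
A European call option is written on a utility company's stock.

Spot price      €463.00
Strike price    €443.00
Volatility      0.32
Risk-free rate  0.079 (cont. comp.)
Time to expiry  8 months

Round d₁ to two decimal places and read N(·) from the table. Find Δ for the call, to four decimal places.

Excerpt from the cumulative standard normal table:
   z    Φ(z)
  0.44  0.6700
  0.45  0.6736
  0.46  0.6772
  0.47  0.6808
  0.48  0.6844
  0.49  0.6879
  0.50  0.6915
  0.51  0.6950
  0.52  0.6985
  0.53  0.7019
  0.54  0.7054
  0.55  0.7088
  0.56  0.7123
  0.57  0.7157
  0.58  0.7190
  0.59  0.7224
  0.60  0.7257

σ√T = 0.32·√0.6667 = 0.2613
d₁ = [ln(463/443) + (0.079 + 0.32²/2)·0.6667] / 0.2613 = [0.0442 + 0.0868] / 0.2613 = 0.5012 which rounds to 0.50
N(d₁) = N(0.50) = 0.6915
Δ_call = N(d₁) = 0.6915

0.6915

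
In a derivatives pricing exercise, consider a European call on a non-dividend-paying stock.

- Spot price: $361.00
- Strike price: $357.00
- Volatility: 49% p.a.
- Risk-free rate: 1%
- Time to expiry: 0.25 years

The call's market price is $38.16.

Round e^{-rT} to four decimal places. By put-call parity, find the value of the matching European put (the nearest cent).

$33.27

exp(−rT) = exp(−0.01·0.25) = 0.9975
Put-call parity: C − P = S − K·e^(−rT) = 361 − 357·0.9975 = 361 − 356.1075 = 4.8925
P = C − (C − P) = 38.16 − (4.8925) = 33.2675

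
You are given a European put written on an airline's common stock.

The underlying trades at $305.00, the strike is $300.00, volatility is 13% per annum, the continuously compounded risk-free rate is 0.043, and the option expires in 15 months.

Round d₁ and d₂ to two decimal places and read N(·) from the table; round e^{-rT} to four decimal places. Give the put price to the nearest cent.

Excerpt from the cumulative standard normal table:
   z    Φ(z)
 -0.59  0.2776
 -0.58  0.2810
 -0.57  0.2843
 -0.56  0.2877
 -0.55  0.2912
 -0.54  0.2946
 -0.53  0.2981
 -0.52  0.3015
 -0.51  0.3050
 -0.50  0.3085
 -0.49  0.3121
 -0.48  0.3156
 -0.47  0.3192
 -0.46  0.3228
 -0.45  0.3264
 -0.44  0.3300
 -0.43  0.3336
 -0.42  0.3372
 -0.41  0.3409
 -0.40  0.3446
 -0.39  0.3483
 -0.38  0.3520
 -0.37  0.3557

$9.17

σ√T = 0.13 × 1.1180 = 0.1453
d₁ = [ln(305/300) + (0.043 + ½·0.13²)·1.25] / (σ√T) = (0.0165 + 0.0643) / 0.1453 = 0.5562 → 0.56
d₂ = 0.5562 − 0.1453 = 0.4109 → 0.41
exp(−rT) = exp(−0.043·1.25) = 0.9477
N(−d₂) = N(-0.41) = 0.3409;  N(−d₁) = N(-0.56) = 0.2877
P = 300·0.9477·0.3409 − 305·0.2877 = 96.9213 − 87.7485 = 9.1728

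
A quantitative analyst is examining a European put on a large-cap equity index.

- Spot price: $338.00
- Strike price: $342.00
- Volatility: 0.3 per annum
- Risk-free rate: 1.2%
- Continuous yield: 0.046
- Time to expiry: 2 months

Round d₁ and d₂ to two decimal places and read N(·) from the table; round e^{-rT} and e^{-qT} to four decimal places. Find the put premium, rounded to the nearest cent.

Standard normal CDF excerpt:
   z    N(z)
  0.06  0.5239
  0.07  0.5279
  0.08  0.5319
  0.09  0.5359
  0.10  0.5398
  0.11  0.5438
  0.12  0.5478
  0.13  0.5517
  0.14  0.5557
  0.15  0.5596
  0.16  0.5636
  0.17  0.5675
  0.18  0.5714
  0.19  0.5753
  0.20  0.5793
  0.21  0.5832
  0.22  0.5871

T = 0.1667;  σ√T = 0.1225
d₁ = [ln(338/342) + (0.012 − 0.046 + 0.3²/2)·0.1667] / 0.1225 = [-0.0118 + 0.0018] / 0.1225 = -0.0811 which rounds to -0.08
d₂ = d₁ − σ√T = -0.0811 − 0.1225 = -0.2036 which rounds to -0.20
e^(−qT) = e^(−0.046·0.1667) = 0.9924;  e^(−rT) = e^(−0.012·0.1667) = 0.9980
N(−d₂) = N(0.20) = 0.5793;  N(−d₁) = N(0.08) = 0.5319
P = 342·0.9980·0.5793 − 338·0.9924·0.5319 = 197.7244 − 178.4159 = 19.3085

$19.31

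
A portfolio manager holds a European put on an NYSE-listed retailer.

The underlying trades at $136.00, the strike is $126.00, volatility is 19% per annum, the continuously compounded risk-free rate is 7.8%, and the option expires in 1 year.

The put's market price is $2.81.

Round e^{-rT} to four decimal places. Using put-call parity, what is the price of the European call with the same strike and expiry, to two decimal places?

exp(−rT) = exp(−0.078·1) = 0.9250
Put-call parity: C − P = S − K·e^(−rT) = 136 − 126·0.9250 = 136 − 116.5500 = 19.4500
C = P + (C − P) = 2.81 + (19.4500) = 22.2600

$22.26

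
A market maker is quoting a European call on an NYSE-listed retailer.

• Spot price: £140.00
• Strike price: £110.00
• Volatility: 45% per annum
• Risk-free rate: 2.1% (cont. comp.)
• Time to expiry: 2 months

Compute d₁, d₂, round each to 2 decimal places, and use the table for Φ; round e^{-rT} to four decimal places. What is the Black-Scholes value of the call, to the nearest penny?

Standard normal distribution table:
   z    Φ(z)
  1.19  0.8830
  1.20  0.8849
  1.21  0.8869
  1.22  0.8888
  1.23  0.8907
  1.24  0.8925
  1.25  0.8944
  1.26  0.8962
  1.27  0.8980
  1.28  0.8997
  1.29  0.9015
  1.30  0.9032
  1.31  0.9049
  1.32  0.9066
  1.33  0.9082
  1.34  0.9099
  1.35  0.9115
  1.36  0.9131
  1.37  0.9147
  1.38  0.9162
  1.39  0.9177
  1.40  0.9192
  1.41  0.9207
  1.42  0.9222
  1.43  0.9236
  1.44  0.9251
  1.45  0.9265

£31.28

σ√T = 0.45·√0.1667 = 0.1837
d₁ = [ln(140/110) + (0.021 + 0.45²/2)·0.1667] / 0.1837 = [0.2412 + 0.0204] / 0.1837 = 1.4236 ≈ 1.42
d₂ = d₁ − σ√T = 1.4236 − 0.1837 = 1.2399 ≈ 1.24
e^(−rT) = e^(−0.021·0.1667) = 0.9965
N(d₁) = N(1.42) = 0.9222;  N(d₂) = N(1.24) = 0.8925
C = 140·0.9222 − 110·0.9965·0.8925 = 129.1080 − 97.8314 = 31.2766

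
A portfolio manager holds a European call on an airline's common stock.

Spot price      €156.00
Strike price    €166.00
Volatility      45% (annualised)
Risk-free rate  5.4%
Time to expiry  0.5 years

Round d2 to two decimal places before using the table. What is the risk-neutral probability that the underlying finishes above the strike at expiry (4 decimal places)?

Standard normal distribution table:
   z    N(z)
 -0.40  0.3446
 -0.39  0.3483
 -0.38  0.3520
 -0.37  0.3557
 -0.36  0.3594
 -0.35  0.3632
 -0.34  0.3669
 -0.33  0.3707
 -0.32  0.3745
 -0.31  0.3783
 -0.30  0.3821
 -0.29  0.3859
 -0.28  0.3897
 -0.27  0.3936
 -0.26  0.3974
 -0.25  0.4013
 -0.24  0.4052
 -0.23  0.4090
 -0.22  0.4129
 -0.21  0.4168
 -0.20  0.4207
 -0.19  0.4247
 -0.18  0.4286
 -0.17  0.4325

T = 0.5;  σ√T = 0.3182
d₁ = [ln(156/166) + (0.054 + ½·0.45²)·0.5] / (σ√T) = (-0.0621 + 0.0776) / 0.3182 = 0.0487 ⇒ 0.05
d₂ = 0.0487 − 0.3182 = -0.2695 ⇒ -0.27
Pr(exercise) under Q = N(d₂) = 0.3936

0.3936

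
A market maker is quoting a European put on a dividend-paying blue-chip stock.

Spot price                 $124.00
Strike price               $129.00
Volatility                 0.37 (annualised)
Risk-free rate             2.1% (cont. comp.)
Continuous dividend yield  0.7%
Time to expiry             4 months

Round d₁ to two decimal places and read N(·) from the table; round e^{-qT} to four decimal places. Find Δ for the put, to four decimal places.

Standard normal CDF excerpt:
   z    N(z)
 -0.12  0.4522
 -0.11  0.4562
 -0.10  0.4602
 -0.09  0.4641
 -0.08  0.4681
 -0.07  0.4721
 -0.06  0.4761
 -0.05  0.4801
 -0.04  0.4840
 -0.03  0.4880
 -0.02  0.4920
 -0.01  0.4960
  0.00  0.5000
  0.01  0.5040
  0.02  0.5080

-0.5227

T = 0.3333;  σ√T = 0.2136
ln(S/K) + (r − q + σ²/2)T = ln(124/129) + (0.021 − 0.007 + 0.37²/2)·0.3333 = -0.0395 + 0.0275 = -0.0120
d₁ = -0.0120 / 0.2136 = -0.0564 which rounds to -0.06
N(d₁) = N(-0.06) = 0.4761
Δ_put = exp(−qT)·(N(d₁) − 1) = 0.9977·(0.4761 − 1) = -0.5227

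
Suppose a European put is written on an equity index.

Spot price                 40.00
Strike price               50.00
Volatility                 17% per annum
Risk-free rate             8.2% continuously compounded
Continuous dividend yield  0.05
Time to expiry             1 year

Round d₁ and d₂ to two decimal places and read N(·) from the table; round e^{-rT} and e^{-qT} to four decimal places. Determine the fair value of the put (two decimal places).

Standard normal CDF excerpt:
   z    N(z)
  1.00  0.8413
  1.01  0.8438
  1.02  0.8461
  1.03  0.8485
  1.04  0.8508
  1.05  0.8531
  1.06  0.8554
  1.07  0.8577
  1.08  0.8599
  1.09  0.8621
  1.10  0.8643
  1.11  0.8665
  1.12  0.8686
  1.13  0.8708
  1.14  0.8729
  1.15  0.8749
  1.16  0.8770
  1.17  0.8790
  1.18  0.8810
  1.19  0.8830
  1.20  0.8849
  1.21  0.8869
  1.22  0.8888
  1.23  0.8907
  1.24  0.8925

σ√T = 0.17 × 1.0000 = 0.1700
d₁ = [ln(40/50) + (0.082 − 0.05 + 0.17²/2)·1] / 0.1700 = [-0.2231 + 0.0465] / 0.1700 = -1.0394 ≈ -1.04
d₂ = d₁ − σ√T = -1.0394 − 0.1700 = -1.2094 ≈ -1.21
e^(−qT) = e^(−0.05·1) = 0.9512;  e^(−rT) = e^(−0.082·1) = 0.9213
N(−d₂) = N(1.21) = 0.8869;  N(−d₁) = N(1.04) = 0.8508
P = 50·0.9213·0.8869 − 40·0.9512·0.8508 = 40.8550 − 32.3712 = 8.4838

8.48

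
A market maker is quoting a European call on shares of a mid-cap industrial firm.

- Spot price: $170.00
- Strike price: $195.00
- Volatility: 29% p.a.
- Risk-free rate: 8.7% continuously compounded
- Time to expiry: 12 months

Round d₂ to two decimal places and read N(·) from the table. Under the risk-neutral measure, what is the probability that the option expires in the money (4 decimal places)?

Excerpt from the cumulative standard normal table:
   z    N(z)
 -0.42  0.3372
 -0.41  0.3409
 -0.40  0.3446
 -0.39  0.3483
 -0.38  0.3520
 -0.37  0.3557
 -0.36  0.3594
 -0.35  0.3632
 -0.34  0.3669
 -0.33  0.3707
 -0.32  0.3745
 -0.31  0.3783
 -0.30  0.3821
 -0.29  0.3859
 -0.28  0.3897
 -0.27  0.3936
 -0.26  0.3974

0.3745

σ√T = 0.29·√1 = 0.2900
ln(S/K) + (r + σ²/2)T = ln(170/195) + (0.087 + 0.29²/2)·1 = -0.1372 + 0.1290 = -0.0082
d₁ = -0.0082 / 0.2900 = -0.0281 ≈ -0.03
d₂ = d₁ − σ√T = -0.0281 − 0.2900 = -0.3181 ≈ -0.32
Risk-neutral Pr[S_T > K] = N(d₂) = N(-0.32) = 0.3745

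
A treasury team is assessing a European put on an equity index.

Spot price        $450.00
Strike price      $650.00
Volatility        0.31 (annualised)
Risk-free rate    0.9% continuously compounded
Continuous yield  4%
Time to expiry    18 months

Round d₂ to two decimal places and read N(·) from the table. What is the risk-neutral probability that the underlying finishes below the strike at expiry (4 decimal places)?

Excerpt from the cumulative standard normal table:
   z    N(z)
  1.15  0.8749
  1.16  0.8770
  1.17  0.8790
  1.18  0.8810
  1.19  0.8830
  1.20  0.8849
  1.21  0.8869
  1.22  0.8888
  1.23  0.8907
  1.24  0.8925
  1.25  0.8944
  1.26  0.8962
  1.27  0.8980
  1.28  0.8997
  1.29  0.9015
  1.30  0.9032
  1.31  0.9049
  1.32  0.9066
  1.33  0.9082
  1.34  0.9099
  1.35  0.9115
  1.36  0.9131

0.8997

σ√T = 0.31·√1.5 = 0.3797
d₁ = [ln(450/650) + (0.009 − 0.04 + ½·0.31²)·1.5] / (σ√T) = (-0.3677 + 0.0256) / 0.3797 = -0.9012 which rounds to -0.90
d₂ = -0.9012 − 0.3797 = -1.2808 which rounds to -1.28
Pr(exercise) under Q = N(−d₂) = N(1.28) = 0.8997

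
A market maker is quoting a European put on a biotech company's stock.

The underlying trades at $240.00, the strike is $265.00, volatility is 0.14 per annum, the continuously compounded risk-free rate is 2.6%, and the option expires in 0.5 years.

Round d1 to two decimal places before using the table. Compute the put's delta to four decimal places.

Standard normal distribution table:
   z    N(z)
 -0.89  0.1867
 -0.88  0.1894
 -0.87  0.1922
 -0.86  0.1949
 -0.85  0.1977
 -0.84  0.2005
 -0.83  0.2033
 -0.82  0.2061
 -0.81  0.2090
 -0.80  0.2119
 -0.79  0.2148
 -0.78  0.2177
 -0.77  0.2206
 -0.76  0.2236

T = 0.5;  σ√T = 0.0990
d₁ = [ln(240/265) + (0.026 + 0.14²/2)·0.5] / 0.0990 = [-0.0991 + 0.0179] / 0.0990 = -0.8202 ≈ -0.82
N(d₁) = N(-0.82) = 0.2061
Δ_put = N(d₁) − 1 = 0.2061 − 1 = -0.7939

-0.7939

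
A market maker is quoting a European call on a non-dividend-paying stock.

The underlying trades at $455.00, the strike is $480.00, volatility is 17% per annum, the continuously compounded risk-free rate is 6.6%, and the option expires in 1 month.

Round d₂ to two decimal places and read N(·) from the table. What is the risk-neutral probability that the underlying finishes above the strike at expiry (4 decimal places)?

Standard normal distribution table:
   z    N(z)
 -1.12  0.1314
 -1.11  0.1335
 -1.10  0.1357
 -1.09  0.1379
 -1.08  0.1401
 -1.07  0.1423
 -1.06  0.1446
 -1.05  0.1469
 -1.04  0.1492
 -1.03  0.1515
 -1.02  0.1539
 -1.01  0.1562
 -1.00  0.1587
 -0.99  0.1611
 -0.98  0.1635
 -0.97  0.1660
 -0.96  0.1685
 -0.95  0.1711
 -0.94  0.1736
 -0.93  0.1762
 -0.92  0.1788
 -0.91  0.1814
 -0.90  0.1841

0.1587

T = 0.08333;  σ√T = 0.0491
d₁ = [ln(455/480) + (0.066 + 0.17²/2)·0.08333] / 0.0491 = [-0.0535 + 0.0067] / 0.0491 = -0.9533 ≈ -0.95
d₂ = d₁ − σ√T = -0.9533 − 0.0491 = -1.0024 ≈ -1.00
Risk-neutral Pr[S_T > K] = N(d₂) = N(-1.00) = 0.1587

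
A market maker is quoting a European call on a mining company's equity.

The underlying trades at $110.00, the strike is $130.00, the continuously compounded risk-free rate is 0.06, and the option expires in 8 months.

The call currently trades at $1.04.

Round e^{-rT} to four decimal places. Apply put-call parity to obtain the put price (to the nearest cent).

exp(−rT) = exp(−0.06·0.6667) = 0.9608
Put-call parity: C − P = S − K·e^(−rT) = 110 − 130·0.9608 = 110 − 124.9040 = -14.9040
P = C − (C − P) = 1.04 − (-14.9040) = 15.9440

$15.94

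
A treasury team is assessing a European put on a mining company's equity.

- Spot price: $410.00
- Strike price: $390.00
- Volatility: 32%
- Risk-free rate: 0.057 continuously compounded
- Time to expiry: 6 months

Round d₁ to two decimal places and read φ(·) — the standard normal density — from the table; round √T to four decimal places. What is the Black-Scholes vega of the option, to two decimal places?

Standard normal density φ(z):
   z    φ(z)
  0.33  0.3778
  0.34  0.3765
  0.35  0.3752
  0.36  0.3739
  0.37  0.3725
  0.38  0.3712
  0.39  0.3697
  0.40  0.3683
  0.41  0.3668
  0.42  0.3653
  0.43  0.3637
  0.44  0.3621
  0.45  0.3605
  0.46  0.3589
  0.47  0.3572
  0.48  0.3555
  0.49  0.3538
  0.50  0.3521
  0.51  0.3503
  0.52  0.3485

σ√T = 0.32 × 0.7071 = 0.2263
ln(S/K) + (r + σ²/2)T = ln(410/390) + (0.057 + 0.32²/2)·0.5 = 0.0500 + 0.0541 = 0.1041
d₁ = 0.1041 / 0.2263 = 0.4601 → 0.46
√T = √0.5 = 0.7071
φ(d₁) = φ(0.46) = 0.3589
vega = S·φ(d₁)·√T = 410·0.3589·0.7071 = 104.0491
(The call has the same vega.)

104.05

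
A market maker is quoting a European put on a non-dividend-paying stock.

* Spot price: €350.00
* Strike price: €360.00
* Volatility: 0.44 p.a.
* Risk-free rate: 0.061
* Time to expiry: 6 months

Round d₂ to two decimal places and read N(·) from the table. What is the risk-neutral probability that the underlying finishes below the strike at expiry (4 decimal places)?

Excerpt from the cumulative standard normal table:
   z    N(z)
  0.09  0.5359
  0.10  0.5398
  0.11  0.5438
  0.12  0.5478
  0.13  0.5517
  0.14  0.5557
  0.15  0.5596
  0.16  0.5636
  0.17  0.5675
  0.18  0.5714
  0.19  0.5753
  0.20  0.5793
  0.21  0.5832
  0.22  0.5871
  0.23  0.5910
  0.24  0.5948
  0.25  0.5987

σ√T = 0.44 × 0.7071 = 0.3111
d₁ = [ln(350/360) + (0.061 + 0.44²/2)·0.5] / 0.3111 = [-0.0282 + 0.0789] / 0.3111 = 0.1630 → 0.16
d₂ = d₁ − σ√T = 0.1630 − 0.3111 = -0.1481 → -0.15
Risk-neutral Pr[S_T < K] = N(−d₂) = N(0.15) = 0.5596

0.5596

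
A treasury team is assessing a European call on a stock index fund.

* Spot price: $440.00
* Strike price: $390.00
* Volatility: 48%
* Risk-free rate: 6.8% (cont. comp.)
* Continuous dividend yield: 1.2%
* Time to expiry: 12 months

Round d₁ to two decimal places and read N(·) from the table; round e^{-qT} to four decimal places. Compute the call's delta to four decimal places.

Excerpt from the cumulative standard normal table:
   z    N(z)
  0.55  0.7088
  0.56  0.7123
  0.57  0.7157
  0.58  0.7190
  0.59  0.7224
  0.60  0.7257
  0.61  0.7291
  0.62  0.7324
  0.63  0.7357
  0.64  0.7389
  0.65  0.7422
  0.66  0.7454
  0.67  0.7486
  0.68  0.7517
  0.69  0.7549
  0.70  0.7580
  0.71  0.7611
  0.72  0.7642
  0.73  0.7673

0.7204

T = 1;  σ√T = 0.4800
ln(S/K) + (r − q + σ²/2)T = ln(440/390) + (0.068 − 0.012 + 0.48²/2)·1 = 0.1206 + 0.1712 = 0.2918
d₁ = 0.2918 / 0.4800 = 0.6080 → 0.61
N(d₁) = N(0.61) = 0.7291
Δ_call = exp(−qT)·N(d₁) = 0.9881·0.7291 = 0.7204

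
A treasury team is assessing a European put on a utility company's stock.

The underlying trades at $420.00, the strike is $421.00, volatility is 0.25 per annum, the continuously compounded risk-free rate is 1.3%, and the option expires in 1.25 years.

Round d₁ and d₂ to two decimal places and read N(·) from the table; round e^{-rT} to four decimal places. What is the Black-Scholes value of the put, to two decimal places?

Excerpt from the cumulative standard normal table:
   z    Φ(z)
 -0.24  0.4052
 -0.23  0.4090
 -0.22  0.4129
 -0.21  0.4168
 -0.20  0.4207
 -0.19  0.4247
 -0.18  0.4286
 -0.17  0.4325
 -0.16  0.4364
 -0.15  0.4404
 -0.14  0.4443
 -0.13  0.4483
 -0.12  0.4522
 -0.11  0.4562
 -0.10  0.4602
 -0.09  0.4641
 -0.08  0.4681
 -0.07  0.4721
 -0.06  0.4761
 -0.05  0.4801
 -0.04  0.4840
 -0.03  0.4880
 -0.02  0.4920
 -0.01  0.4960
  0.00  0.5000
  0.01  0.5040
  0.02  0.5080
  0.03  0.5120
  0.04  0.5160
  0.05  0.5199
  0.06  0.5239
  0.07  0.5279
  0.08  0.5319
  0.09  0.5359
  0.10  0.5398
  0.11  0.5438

σ√T = 0.25 × 1.1180 = 0.2795
d₁ = [ln(420/421) + (0.013 + 0.25²/2)·1.25] / 0.2795 = [-0.0024 + 0.0553] / 0.2795 = 0.1894 → 0.19
d₂ = d₁ − σ√T = 0.1894 − 0.2795 = -0.0901 → -0.09
exp(−rT) = exp(−0.013·1.25) = 0.9839
N(−d₂) = N(0.09) = 0.5359;  N(−d₁) = N(-0.19) = 0.4247
P = 421·0.9839·0.5359 − 420·0.4247 = 221.9815 − 178.3740 = 43.6075

$43.61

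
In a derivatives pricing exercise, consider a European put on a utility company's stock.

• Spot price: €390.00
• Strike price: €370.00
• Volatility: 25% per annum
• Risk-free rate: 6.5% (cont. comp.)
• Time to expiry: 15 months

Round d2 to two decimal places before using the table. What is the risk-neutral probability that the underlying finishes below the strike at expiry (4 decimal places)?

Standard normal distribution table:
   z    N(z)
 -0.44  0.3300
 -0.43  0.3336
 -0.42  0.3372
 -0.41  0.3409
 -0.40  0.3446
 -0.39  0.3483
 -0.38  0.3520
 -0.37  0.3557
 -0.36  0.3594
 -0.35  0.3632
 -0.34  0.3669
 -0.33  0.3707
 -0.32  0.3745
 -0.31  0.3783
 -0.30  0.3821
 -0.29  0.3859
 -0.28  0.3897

0.3669

σ√T = 0.25 × 1.1180 = 0.2795
d₁ = [ln(390/370) + (0.065 + 0.25²/2)·1.25] / 0.2795 = [0.0526 + 0.1203] / 0.2795 = 0.6188 ≈ 0.62
d₂ = d₁ − σ√T = 0.6188 − 0.2795 = 0.3393 ≈ 0.34
Pr(exercise) under Q = N(−d₂) = N(-0.34) = 0.3669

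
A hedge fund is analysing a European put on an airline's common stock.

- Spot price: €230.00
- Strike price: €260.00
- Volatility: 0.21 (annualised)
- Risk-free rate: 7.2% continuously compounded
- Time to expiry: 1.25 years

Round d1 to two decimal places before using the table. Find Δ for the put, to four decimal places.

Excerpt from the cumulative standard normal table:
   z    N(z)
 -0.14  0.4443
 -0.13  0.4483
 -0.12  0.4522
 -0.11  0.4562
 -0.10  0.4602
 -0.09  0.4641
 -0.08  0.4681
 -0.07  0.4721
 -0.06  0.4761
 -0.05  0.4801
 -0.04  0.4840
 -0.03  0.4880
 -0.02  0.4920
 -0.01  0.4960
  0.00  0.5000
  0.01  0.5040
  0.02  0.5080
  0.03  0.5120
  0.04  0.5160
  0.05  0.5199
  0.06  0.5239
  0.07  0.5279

-0.5080

T = 1.25;  σ√T = 0.2348
d₁ = [ln(230/260) + (0.072 + 0.21²/2)·1.25] / 0.2348 = [-0.1226 + 0.1176] / 0.2348 = -0.0215 which rounds to -0.02
N(d₁) = N(-0.02) = 0.4920
Δ_put = N(d₁) − 1 = 0.4920 − 1 = -0.5080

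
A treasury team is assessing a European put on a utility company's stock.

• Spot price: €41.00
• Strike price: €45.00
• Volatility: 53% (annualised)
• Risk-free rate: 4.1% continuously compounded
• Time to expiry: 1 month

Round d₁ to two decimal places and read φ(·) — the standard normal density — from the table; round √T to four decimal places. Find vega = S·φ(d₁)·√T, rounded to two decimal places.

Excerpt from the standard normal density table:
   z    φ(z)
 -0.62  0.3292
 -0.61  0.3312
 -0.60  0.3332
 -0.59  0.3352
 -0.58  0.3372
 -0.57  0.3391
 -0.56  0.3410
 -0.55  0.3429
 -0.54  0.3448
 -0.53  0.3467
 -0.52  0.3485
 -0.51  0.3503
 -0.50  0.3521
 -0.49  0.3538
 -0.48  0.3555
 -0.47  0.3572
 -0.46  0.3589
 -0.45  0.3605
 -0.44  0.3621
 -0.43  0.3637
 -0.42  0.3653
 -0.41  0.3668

σ√T = 0.53 × 0.2887 = 0.1530
ln(S/K) + (r + σ²/2)T = ln(41/45) + (0.041 + 0.53²/2)·0.08333 = -0.0931 + 0.0151 = -0.0780
d₁ = -0.0780 / 0.1530 = -0.5096 which rounds to -0.51
√T = √0.08333 = 0.2887
φ(d₁) = φ(-0.51) = 0.3503
vega = S·φ(d₁)·√T = 41·0.3503·0.2887 = 4.1464

4.15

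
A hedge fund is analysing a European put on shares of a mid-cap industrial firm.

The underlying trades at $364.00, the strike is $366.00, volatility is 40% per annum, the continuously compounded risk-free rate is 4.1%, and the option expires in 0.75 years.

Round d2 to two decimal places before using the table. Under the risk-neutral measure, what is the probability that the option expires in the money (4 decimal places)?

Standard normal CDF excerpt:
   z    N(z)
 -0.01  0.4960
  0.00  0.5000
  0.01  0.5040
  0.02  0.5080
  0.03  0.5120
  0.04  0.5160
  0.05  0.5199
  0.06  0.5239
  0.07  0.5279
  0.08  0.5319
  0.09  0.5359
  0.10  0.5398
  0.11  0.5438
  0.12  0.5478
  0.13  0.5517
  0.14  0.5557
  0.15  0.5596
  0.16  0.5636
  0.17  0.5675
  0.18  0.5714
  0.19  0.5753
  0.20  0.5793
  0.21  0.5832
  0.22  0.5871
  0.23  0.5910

0.5398

σ√T = 0.4·√0.75 = 0.3464
d₁ = [ln(364/366) + (0.041 + 0.4²/2)·0.75] / 0.3464 = [-0.0055 + 0.0908] / 0.3464 = 0.2462 ≈ 0.25
d₂ = d₁ − σ√T = 0.2462 − 0.3464 = -0.1003 ≈ -0.10
Risk-neutral Pr[S_T < K] = N(−d₂) = N(0.10) = 0.5398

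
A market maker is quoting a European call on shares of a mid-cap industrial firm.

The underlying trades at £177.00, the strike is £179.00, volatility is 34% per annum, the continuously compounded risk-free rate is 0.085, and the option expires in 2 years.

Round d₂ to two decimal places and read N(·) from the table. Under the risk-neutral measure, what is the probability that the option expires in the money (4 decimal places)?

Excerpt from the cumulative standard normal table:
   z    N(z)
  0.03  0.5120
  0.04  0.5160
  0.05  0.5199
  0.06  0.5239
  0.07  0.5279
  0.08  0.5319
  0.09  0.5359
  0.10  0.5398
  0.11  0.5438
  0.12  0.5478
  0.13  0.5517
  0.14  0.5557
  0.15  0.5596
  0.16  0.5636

0.5359

σ√T = 0.34·√2 = 0.4808
d₁ = [ln(177/179) + (0.085 + ½·0.34²)·2] / (σ√T) = (-0.0112 + 0.2856) / 0.4808 = 0.5706 ⇒ 0.57
d₂ = 0.5706 − 0.4808 = 0.0898 ⇒ 0.09
Pr(exercise) under Q = N(d₂) = 0.5359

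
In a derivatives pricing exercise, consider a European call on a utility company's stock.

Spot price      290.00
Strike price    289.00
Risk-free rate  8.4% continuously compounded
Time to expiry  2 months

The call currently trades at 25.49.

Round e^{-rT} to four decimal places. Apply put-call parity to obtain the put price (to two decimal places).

20.47

e^(−rT) = e^(−0.084·0.1667) = 0.9861
Put-call parity: C − P = S − K·e^(−rT) = 290 − 289·0.9861 = 290 − 284.9829 = 5.0171
P = C − (C − P) = 25.49 − (5.0171) = 20.4729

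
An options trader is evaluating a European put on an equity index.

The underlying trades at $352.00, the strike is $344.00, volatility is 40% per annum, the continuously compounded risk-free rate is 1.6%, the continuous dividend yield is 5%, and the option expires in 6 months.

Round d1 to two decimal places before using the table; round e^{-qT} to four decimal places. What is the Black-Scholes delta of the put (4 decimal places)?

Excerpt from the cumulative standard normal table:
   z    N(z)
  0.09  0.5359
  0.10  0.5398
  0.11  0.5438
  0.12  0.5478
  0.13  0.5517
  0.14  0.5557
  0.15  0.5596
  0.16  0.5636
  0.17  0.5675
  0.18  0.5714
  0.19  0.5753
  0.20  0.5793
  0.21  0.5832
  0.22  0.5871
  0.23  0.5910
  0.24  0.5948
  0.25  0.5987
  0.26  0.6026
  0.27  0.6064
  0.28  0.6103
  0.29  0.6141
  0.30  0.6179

σ√T = 0.4 × 0.7071 = 0.2828
ln(S/K) + (r − q + σ²/2)T = ln(352/344) + (0.016 − 0.05 + 0.4²/2)·0.5 = 0.0230 + 0.0230 = 0.0460
d₁ = 0.0460 / 0.2828 = 0.1626 ≈ 0.16
N(d₁) = N(0.16) = 0.5636
Δ_put = exp(−qT)·(N(d₁) − 1) = 0.9753·(0.5636 − 1) = -0.4256

-0.4256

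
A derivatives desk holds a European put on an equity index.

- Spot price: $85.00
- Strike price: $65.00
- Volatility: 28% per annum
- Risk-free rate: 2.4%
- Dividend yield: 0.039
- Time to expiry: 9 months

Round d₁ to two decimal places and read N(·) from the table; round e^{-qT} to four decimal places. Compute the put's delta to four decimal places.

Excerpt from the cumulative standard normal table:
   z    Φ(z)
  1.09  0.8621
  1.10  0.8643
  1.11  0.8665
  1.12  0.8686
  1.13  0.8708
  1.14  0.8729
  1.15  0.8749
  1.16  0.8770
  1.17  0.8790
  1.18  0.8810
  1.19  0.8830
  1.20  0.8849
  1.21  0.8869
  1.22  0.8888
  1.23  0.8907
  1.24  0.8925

-0.1156

σ√T = 0.28·√0.75 = 0.2425
ln(S/K) + (r − q + σ²/2)T = ln(85/65) + (0.024 − 0.039 + 0.28²/2)·0.75 = 0.2683 + 0.0182 = 0.2864
d₁ = 0.2864 / 0.2425 = 1.1812 → 1.18
N(d₁) = N(1.18) = 0.8810
Δ_put = e^(−qT)·(N(d₁) − 1) = 0.9712·(0.8810 − 1) = -0.1156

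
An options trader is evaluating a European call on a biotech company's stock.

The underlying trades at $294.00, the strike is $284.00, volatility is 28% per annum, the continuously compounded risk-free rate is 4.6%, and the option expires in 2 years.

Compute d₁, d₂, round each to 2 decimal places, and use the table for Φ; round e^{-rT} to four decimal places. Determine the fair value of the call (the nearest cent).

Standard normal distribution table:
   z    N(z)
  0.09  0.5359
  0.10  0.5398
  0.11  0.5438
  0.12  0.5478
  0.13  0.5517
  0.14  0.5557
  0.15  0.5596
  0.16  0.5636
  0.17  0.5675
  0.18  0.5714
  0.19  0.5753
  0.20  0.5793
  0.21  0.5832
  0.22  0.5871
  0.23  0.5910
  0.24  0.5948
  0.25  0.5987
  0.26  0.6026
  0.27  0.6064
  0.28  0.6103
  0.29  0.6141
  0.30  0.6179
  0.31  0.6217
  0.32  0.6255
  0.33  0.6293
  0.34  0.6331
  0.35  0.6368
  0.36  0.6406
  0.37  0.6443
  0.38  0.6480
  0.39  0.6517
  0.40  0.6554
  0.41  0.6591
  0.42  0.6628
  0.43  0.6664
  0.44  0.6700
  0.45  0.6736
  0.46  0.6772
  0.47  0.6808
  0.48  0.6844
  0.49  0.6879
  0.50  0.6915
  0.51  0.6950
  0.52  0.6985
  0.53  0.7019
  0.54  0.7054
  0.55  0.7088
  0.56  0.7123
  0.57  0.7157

σ√T = 0.28·√2 = 0.3960
d₁ = [ln(294/284) + (0.046 + 0.28²/2)·2] / 0.3960 = [0.0346 + 0.1704] / 0.3960 = 0.5177 which rounds to 0.52
d₂ = d₁ − σ√T = 0.5177 − 0.3960 = 0.1217 which rounds to 0.12
exp(−rT) = exp(−0.046·2) = 0.9121
C = 294·N(0.52) − 284·0.9121·N(0.12) = 294·0.6985 − 284·0.9121·0.5478 = 205.3590 − 141.9001 = 63.4589

$63.46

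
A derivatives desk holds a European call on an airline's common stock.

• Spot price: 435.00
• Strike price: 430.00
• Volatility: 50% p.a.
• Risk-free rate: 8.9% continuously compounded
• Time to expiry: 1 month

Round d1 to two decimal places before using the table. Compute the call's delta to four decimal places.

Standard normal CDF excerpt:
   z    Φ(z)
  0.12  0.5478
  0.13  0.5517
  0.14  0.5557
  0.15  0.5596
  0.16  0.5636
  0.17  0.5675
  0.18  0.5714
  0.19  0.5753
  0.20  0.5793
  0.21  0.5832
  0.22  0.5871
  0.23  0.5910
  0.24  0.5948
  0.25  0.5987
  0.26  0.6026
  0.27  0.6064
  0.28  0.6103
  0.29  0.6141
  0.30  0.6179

0.5793

σ√T = 0.5·√0.08333 = 0.1443
d₁ = [ln(435/430) + (0.089 + 0.5²/2)·0.08333] / 0.1443 = [0.0116 + 0.0178] / 0.1443 = 0.2036 ⇒ 0.20
N(d₁) = N(0.20) = 0.5793
Δ_call = N(d₁) = 0.5793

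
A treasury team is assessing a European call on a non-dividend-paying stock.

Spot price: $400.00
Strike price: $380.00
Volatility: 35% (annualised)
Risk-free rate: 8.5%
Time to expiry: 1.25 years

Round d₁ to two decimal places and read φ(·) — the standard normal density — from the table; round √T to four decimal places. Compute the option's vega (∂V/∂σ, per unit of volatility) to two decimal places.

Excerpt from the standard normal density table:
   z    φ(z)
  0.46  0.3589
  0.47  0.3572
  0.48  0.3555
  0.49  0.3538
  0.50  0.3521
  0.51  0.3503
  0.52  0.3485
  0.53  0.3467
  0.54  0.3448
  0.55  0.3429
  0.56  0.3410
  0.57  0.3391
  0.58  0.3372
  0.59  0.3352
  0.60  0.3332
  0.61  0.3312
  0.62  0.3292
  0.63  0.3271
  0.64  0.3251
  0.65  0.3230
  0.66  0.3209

149.01

σ√T = 0.35 × 1.1180 = 0.3913
d₁ = [ln(400/380) + (0.085 + ½·0.35²)·1.25] / (σ√T) = (0.0513 + 0.1828) / 0.3913 = 0.5983 which rounds to 0.60
√T = √1.25 = 1.1180
φ(d₁) = φ(0.60) = 0.3332
vega = S·φ(d₁)·√T = 400·0.3332·1.1180 = 149.0070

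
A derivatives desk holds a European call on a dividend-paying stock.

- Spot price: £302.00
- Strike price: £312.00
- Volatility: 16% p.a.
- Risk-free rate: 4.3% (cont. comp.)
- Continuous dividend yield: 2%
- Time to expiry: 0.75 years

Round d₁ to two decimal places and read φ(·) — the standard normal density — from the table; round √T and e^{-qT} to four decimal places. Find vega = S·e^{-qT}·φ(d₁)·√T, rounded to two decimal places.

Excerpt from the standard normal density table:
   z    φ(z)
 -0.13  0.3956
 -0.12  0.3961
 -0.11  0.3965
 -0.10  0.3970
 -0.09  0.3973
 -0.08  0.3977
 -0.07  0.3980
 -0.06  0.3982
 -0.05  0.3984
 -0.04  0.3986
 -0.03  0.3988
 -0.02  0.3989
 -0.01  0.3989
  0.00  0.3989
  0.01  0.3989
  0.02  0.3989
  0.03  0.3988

102.69

T = 0.75;  σ√T = 0.1386
ln(S/K) + (r − q + σ²/2)T = ln(302/312) + (0.043 − 0.02 + 0.16²/2)·0.75 = -0.0326 + 0.0268 = -0.0057
d₁ = -0.0057 / 0.1386 = -0.0413 ⇒ -0.04
√T = √0.75 = 0.8660
φ(d₁) = φ(-0.04) = 0.3986
exp(−qT) = exp(−0.02·0.75) = 0.9851
vega = S·exp(−qT)·φ(d₁)·√T = 302·0.9851·0.3986·0.8660 = 102.6934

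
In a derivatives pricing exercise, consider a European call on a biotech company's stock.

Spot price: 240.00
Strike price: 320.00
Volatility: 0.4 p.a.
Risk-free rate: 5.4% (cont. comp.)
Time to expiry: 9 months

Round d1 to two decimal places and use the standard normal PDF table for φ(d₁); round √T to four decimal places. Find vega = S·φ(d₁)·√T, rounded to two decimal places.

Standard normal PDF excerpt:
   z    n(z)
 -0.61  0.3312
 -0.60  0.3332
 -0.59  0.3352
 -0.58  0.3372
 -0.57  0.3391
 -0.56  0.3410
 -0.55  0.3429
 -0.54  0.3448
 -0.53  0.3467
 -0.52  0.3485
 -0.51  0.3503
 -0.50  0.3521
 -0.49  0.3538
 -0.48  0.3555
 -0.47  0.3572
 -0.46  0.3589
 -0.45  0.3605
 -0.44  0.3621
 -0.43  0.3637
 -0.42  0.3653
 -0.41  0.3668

71.66

σ√T = 0.4·√0.75 = 0.3464
d₁ = [ln(240/320) + (0.054 + 0.4²/2)·0.75] / 0.3464 = [-0.2877 + 0.1005] / 0.3464 = -0.5403 → -0.54
√T = √0.75 = 0.8660
φ(d₁) = φ(-0.54) = 0.3448
vega = S·φ(d₁)·√T = 240·0.3448·0.8660 = 71.6632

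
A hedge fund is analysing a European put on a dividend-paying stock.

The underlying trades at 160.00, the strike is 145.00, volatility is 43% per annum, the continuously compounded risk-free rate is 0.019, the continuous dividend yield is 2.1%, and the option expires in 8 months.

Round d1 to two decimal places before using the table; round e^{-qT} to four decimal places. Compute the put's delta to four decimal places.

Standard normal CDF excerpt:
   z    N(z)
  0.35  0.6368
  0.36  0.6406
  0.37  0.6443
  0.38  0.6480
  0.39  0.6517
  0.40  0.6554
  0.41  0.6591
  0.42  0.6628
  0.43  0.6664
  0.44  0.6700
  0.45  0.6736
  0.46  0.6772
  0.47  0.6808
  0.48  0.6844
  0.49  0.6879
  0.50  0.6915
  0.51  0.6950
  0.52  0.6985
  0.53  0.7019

σ√T = 0.43 × 0.8165 = 0.3511
d₁ = [ln(160/145) + (0.019 − 0.021 + 0.43²/2)·0.6667] / 0.3511 = [0.0984 + 0.0603] / 0.3511 = 0.4521 → 0.45
N(d₁) = N(0.45) = 0.6736
Δ_put = e^(−qT)·(N(d₁) − 1) = 0.9861·(0.6736 − 1) = -0.3219

-0.3219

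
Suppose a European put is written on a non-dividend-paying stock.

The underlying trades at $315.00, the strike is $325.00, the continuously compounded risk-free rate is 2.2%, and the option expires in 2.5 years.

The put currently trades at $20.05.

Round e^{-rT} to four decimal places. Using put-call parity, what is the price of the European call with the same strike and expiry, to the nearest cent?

exp(−rT) = exp(−0.022·2.5) = 0.9465
Put-call parity: C − P = S − K·e^(−rT) = 315 − 325·0.9465 = 315 − 307.6125 = 7.3875
C = P + (C − P) = 20.05 + (7.3875) = 27.4375

$27.44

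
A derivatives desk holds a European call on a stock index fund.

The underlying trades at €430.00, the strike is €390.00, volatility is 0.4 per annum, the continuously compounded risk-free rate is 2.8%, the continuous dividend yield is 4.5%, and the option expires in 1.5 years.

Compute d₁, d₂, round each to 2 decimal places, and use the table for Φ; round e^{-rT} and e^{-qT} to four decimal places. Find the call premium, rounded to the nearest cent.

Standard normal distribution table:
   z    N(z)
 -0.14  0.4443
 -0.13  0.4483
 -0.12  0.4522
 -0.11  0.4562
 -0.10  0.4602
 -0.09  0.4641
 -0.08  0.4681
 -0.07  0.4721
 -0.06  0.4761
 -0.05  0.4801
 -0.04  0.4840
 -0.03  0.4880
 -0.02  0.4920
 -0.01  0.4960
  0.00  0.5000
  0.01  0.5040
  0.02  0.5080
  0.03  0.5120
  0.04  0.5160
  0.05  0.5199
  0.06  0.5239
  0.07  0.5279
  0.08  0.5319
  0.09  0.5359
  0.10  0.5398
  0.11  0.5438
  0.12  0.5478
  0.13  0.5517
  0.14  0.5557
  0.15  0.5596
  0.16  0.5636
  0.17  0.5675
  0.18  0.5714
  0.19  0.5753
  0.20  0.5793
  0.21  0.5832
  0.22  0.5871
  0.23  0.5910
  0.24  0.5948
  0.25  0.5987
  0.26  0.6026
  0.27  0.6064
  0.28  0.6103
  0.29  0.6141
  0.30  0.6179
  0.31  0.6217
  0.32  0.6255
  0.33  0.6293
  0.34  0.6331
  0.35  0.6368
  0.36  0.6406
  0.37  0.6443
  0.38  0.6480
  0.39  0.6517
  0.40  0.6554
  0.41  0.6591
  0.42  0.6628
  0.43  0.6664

σ√T = 0.4 × 1.2247 = 0.4899
d₁ = [ln(430/390) + (0.028 − 0.045 + ½·0.4²)·1.5] / (σ√T) = (0.0976 + 0.0945) / 0.4899 = 0.3922 ⇒ 0.39
d₂ = 0.3922 − 0.4899 = -0.0977 ⇒ -0.10
exp(−qT) = exp(−0.045·1.5) = 0.9347;  exp(−rT) = exp(−0.028·1.5) = 0.9589
N(d₁) = N(0.39) = 0.6517;  N(d₂) = N(-0.10) = 0.4602
C = 430·0.9347·0.6517 − 390·0.9589·0.4602 = 261.9319 − 172.1015 = 89.8305

€89.83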